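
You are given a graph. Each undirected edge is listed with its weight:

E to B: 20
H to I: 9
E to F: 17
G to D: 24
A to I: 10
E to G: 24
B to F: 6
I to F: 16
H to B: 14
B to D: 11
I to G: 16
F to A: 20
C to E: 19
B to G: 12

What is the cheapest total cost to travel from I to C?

Compare a few routes:
I → F → E → C: 16+17+19 = 52
I → G → E → C: 16+24+19 = 59
I → H → B → E → C: 9+14+20+19 = 62
I → F → B → E → C: 16+6+20+19 = 61
The minimum is 52 via I → F → E → C.

52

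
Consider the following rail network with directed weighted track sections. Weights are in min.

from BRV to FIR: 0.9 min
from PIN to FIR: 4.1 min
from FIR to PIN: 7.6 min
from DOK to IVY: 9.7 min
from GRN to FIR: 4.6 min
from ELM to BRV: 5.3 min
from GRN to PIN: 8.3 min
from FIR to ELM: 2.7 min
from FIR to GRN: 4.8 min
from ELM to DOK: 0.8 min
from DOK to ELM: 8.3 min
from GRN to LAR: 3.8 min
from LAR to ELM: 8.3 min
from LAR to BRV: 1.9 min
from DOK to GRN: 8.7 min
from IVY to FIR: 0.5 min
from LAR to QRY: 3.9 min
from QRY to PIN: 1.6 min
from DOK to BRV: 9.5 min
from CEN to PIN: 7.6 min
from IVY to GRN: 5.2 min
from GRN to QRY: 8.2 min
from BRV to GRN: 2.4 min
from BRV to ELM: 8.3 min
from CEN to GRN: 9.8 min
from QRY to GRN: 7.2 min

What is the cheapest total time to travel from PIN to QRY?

Settle nodes by increasing distance from PIN:
PIN: 0
FIR: 4.1  (via PIN)
ELM: 6.8  (via FIR)
DOK: 7.6  (via ELM)
GRN: 8.9  (via FIR)
BRV: 12.1  (via ELM)
LAR: 12.7  (via GRN)
QRY: 16.6  (via LAR)
Shortest route: PIN → FIR → GRN → LAR → QRY = 16.6 min.

16.6 min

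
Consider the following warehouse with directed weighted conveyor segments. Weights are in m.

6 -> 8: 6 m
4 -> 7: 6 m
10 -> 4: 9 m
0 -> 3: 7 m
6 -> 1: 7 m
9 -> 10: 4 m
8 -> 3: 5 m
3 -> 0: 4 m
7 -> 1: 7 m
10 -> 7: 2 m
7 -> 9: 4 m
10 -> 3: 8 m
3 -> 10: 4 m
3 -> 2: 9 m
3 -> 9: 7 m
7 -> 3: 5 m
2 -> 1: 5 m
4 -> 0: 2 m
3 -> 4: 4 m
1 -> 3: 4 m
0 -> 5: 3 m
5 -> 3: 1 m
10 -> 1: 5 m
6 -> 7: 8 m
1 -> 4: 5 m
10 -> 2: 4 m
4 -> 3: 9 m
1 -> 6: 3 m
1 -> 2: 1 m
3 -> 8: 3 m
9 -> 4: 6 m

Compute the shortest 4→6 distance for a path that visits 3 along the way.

18 m

Best 4 to 3: 4 → 0 → 5 → 3 costing 6
Best 3 to 6: 3 → 10 → 1 → 6 costing 12
Total via 3: 6 + 12 = 18 m.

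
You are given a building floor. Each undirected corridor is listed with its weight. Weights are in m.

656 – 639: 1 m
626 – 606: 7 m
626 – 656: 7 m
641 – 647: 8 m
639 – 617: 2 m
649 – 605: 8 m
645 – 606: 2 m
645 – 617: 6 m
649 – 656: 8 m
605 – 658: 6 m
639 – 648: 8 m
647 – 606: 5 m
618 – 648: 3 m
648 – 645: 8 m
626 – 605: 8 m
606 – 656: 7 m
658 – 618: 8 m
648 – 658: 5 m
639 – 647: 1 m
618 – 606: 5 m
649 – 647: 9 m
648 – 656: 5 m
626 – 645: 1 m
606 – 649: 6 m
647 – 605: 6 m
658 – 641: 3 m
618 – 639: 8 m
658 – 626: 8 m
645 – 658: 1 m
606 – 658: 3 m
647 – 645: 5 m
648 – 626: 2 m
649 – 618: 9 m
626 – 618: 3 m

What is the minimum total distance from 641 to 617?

Running Dijkstra from 641:
641: 0
658: 3  (via 641)
645: 4  (via 658)
626: 5  (via 645)
606: 6  (via 658)
648: 7  (via 626)
647: 8  (via 641)
618: 8  (via 626)
639: 9  (via 647)
605: 9  (via 658)
617: 10  (via 645)
Shortest route: 641 → 658 → 645 → 617 = 10 m.

10 m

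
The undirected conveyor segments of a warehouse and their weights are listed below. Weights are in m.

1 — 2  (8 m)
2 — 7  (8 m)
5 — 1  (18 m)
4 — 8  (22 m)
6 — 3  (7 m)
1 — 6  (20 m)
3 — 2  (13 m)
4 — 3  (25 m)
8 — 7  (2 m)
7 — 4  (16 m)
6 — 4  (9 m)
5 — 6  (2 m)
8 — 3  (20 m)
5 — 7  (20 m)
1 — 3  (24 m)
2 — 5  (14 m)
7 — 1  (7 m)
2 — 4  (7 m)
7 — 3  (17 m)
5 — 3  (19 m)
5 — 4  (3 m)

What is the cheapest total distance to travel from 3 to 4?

12 m

Shortest distances from 3:
3: 0
6: 7  (via 3)
5: 9  (via 6)
4: 12  (via 5)
Shortest route: 3 → 6 → 5 → 4 = 12 m.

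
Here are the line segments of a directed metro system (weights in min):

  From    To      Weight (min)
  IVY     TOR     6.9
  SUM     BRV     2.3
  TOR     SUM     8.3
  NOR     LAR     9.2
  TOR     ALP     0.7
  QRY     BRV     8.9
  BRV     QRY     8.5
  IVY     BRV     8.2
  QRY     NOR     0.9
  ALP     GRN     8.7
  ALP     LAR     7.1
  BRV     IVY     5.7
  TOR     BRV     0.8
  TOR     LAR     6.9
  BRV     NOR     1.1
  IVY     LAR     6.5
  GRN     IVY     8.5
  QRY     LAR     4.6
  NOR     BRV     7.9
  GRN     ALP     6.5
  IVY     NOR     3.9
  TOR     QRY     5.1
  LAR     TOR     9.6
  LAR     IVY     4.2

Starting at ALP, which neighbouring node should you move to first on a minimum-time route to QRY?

Candidate routes:
ALP - LAR - TOR - QRY: 7.1+9.6+5.1 = 21.8
ALP - LAR - IVY - TOR - BRV - QRY: 7.1+4.2+6.9+0.8+8.5 = 27.5
ALP - LAR - IVY - TOR - QRY: 7.1+4.2+6.9+5.1 = 23.3
ALP - LAR - TOR - BRV - QRY: 7.1+9.6+0.8+8.5 = 26
The minimum is 21.8 min via ALP - LAR - TOR - QRY.
So from ALP the first move is to LAR.

LAR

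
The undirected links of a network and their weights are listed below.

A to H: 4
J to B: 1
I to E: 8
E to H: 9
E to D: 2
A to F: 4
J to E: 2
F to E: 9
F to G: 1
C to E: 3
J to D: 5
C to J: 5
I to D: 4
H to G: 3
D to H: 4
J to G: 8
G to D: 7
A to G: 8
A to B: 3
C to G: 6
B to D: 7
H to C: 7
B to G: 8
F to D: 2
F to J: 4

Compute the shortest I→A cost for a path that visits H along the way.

12

Best I to H: I → D → H costing 8
Shortest H→A: H → A = 4
Total via H: 8 + 4 = 12.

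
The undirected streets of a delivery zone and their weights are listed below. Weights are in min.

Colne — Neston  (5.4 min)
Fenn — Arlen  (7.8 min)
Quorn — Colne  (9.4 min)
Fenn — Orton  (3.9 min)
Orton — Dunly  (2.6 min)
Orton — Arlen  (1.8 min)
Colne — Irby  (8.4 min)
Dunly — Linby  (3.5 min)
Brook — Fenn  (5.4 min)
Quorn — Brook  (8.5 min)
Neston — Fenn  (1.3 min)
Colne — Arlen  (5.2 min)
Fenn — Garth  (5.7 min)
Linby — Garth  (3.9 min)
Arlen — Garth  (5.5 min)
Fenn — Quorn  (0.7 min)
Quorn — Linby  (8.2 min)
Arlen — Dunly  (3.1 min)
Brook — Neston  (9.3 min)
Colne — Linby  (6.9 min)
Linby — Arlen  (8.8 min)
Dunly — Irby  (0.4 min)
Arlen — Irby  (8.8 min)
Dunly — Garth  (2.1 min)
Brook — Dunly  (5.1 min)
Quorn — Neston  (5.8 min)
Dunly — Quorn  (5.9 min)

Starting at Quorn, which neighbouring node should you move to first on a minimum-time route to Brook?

Enumerating some paths:
Quorn–Fenn–Neston–Brook: 0.7+1.3+9.3 = 11.3
Quorn–Dunly–Brook: 5.9+5.1 = 11
Quorn–Brook: 8.5 = 8.5
Quorn–Fenn–Brook: 0.7+5.4 = 6.1
Cheapest is Quorn–Fenn–Brook at 6.1 min.
So from Quorn the first move is to Fenn.

Fenn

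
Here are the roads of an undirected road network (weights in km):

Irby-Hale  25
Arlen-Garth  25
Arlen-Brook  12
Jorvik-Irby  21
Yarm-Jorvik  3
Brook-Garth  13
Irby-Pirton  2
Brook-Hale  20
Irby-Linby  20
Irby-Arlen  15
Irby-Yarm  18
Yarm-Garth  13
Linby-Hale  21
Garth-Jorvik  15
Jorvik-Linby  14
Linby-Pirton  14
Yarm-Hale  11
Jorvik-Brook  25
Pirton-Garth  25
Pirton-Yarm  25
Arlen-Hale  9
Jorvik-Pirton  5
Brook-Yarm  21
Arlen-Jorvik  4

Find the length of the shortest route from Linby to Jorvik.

Running Dijkstra from Linby:
Linby: 0
Pirton: 14  (via Linby)
Jorvik: 14  (via Linby)
Shortest route: Linby → Jorvik = 14 km.

14 km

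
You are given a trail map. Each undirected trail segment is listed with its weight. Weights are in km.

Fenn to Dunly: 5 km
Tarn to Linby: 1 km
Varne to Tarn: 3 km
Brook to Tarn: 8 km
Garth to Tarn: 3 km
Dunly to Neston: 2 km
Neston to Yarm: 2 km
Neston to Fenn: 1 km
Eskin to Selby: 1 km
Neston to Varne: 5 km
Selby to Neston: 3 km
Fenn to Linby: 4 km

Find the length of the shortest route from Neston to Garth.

9 km

Running Dijkstra from Neston:
Neston: 0
Fenn: 1  (via Neston)
Yarm: 2  (via Neston)
Dunly: 2  (via Neston)
Selby: 3  (via Neston)
Eskin: 4  (via Selby)
Varne: 5  (via Neston)
Linby: 5  (via Fenn)
Tarn: 6  (via Linby)
Garth: 9  (via Tarn)
Shortest route: Neston–Fenn–Linby–Tarn–Garth = 9 km.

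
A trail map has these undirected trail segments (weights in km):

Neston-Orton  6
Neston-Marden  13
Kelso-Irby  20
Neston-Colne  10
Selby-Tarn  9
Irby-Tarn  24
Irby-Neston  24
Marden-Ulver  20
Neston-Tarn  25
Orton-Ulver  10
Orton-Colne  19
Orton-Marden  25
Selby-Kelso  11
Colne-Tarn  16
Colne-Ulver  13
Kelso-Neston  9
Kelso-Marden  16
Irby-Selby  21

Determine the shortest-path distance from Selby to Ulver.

36 km

Candidate routes:
Selby → Kelso → Neston → Colne → Ulver: 11+9+10+13 = 43
Selby → Kelso → Neston → Orton → Ulver: 11+9+6+10 = 36
Selby → Tarn → Colne → Ulver: 9+16+13 = 38
The minimum is 36 km via Selby → Kelso → Neston → Orton → Ulver.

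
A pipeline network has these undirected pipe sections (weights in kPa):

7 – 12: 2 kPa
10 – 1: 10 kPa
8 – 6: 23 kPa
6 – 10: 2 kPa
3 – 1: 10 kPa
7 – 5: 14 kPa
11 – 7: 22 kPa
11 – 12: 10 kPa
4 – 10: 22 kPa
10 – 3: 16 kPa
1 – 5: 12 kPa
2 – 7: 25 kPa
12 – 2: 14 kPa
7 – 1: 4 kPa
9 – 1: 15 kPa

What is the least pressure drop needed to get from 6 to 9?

Candidate routes:
6 → 10 → 3 → 1 → 9: 2+16+10+15 = 43
6 → 10 → 1 → 9: 2+10+15 = 27
The minimum is 27 kPa via 6 → 10 → 1 → 9.

27 kPa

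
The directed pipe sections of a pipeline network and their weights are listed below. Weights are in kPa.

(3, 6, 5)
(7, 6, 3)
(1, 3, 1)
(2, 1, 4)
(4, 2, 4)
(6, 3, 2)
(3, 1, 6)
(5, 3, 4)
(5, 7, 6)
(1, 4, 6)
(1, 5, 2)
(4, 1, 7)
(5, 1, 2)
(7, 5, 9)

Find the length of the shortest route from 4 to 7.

Shortest distances from 4:
4: 0
2: 4  (via 4)
1: 7  (via 4)
3: 8  (via 1)
5: 9  (via 1)
6: 13  (via 3)
7: 15  (via 5)
Shortest route: 4–1–5–7 = 15 kPa.

15 kPa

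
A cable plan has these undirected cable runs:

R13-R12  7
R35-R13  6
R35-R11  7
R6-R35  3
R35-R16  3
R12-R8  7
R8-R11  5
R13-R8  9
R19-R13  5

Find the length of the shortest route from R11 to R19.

18

Enumerating some paths:
R11 - R8 - R13 - R19: 5+9+5 = 19
R11 - R35 - R13 - R19: 7+6+5 = 18
The minimum is 18 via R11 - R35 - R13 - R19.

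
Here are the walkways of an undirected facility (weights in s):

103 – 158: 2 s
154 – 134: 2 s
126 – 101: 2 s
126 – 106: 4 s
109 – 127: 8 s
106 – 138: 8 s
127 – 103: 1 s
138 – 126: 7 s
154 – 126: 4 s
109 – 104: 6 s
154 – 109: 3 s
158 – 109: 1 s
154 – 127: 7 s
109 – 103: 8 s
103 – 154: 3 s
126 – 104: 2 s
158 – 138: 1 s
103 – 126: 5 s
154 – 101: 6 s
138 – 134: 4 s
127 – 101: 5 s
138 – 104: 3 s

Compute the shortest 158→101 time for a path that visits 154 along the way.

10 s

Shortest 158→154: 158–109–154 = 4
Shortest 154→101: 154–101 = 6
Total via 154: 4 + 6 = 10 s.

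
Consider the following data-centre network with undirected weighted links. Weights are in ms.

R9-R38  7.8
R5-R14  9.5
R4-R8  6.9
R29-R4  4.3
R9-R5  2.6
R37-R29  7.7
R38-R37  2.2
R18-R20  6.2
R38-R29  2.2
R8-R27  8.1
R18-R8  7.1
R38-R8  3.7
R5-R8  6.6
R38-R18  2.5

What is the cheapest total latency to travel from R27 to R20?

20.5 ms

Candidate routes:
R27 - R8 - R4 - R29 - R38 - R18 - R20: 8.1+6.9+4.3+2.2+2.5+6.2 = 30.2
R27 - R8 - R18 - R20: 8.1+7.1+6.2 = 21.4
R27 - R8 - R38 - R18 - R20: 8.1+3.7+2.5+6.2 = 20.5
Cheapest is R27 - R8 - R38 - R18 - R20 at 20.5 ms.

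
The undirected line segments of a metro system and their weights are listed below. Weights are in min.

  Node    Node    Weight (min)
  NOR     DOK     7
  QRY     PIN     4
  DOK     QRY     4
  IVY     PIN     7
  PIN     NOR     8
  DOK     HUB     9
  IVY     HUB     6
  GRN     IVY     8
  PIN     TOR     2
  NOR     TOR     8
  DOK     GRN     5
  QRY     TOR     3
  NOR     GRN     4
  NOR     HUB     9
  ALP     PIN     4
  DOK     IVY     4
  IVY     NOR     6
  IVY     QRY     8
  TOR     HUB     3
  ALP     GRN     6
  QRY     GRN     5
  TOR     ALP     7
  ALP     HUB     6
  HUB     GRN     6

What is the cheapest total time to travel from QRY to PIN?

4 min

Candidate routes:
QRY → TOR → PIN: 3+2 = 5
QRY → PIN: 4 = 4
Cheapest is QRY → PIN at 4 min.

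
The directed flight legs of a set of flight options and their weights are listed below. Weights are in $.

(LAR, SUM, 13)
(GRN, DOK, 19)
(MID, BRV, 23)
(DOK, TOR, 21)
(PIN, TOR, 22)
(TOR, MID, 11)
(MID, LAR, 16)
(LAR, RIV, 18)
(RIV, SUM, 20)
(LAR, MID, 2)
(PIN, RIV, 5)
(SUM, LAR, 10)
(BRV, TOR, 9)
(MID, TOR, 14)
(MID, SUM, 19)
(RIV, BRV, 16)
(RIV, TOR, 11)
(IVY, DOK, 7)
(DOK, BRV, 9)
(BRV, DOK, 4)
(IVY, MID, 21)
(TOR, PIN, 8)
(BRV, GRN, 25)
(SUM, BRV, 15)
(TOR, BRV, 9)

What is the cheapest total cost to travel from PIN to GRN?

$46

Settle nodes by increasing distance from PIN:
PIN: 0
RIV: 5  (via PIN)
TOR: 16  (via RIV)
BRV: 21  (via RIV)
SUM: 25  (via RIV)
DOK: 25  (via BRV)
MID: 27  (via TOR)
LAR: 35  (via SUM)
GRN: 46  (via BRV)
Shortest route: PIN → RIV → BRV → GRN = $46.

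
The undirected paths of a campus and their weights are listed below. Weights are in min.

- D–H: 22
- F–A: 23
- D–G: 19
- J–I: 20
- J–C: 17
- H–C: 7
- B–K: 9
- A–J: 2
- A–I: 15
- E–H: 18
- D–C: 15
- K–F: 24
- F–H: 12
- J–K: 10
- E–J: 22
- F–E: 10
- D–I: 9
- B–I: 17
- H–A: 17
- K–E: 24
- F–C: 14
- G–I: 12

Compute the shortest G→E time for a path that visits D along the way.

Best G to D: G–D costing 19
Shortest D→E: D–C–F–E = 39
Total via D: 19 + 39 = 58 min.

58 min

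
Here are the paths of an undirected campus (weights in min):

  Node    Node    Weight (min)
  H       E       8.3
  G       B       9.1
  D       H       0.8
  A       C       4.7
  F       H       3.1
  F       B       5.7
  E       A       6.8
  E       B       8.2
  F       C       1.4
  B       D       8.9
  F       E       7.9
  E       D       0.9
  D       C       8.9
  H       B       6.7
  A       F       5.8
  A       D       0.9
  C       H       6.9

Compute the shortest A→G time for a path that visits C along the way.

Best A to C: A–C costing 4.7
Shortest C→G: C–F–B–G = 16.2
Total via C: 4.7 + 16.2 = 20.9 min.

20.9 min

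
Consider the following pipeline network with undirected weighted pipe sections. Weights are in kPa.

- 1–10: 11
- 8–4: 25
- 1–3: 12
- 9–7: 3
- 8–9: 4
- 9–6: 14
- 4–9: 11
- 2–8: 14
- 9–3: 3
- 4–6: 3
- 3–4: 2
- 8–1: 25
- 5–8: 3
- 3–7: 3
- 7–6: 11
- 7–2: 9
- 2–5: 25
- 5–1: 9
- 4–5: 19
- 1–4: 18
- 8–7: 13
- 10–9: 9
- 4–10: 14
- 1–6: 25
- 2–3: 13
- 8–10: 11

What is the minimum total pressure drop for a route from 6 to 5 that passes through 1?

Best 6 to 1: 6–4–3–1 costing 17
Best 1 to 5: 1–5 costing 9
Total via 1: 17 + 9 = 26 kPa.

26 kPa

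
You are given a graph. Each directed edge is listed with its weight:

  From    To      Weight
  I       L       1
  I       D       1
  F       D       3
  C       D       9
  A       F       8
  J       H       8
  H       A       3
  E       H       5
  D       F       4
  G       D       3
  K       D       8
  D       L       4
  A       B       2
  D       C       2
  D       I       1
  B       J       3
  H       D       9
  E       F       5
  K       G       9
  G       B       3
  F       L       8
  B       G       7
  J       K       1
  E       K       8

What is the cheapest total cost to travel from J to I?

10

Running Dijkstra from J:
J: 0
K: 1  (via J)
H: 8  (via J)
D: 9  (via K)
G: 10  (via K)
I: 10  (via D)
Shortest route: J–K–D–I = 10.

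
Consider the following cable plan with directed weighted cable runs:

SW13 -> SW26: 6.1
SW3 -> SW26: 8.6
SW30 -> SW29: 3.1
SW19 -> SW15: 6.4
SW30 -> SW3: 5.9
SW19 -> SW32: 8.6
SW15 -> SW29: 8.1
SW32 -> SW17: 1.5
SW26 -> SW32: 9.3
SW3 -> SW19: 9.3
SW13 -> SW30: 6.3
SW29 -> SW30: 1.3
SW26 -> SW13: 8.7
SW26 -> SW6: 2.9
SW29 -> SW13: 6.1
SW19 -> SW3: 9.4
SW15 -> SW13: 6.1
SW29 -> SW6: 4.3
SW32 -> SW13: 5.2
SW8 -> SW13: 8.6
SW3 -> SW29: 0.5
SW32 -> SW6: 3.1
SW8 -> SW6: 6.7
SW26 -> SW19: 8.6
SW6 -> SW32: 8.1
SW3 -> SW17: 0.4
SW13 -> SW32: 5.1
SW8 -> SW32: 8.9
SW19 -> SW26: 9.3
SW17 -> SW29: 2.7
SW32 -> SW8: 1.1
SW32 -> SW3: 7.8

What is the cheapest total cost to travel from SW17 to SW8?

Compare a few routes:
SW17 - SW29 - SW6 - SW32 - SW8: 2.7+4.3+8.1+1.1 = 16.2
SW17 - SW29 - SW13 - SW32 - SW8: 2.7+6.1+5.1+1.1 = 15
SW17 - SW29 - SW13 - SW26 - SW32 - SW8: 2.7+6.1+6.1+9.3+1.1 = 25.3
The minimum is 15 via SW17 - SW29 - SW13 - SW32 - SW8.

15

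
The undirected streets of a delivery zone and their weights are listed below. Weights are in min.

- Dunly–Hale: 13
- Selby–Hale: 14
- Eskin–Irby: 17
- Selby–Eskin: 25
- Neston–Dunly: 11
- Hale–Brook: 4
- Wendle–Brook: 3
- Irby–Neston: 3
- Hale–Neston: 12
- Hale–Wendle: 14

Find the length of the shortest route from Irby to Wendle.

22 min

Candidate routes:
Irby → Neston → Hale → Wendle: 3+12+14 = 29
Irby → Neston → Dunly → Hale → Brook → Wendle: 3+11+13+4+3 = 34
Irby → Neston → Hale → Brook → Wendle: 3+12+4+3 = 22
Irby → Neston → Dunly → Hale → Wendle: 3+11+13+14 = 41
The minimum is 22 min via Irby → Neston → Hale → Brook → Wendle.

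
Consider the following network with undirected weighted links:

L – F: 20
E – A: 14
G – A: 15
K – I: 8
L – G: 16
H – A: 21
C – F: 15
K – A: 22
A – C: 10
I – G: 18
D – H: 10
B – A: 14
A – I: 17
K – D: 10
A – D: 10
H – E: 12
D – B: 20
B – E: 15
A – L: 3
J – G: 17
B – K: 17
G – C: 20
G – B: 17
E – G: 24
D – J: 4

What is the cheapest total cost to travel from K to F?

43

Settle nodes by increasing distance from K:
K: 0
I: 8  (via K)
D: 10  (via K)
J: 14  (via D)
B: 17  (via K)
A: 20  (via D)
H: 20  (via D)
L: 23  (via A)
G: 26  (via I)
C: 30  (via A)
E: 32  (via B)
F: 43  (via L)
Shortest route: K–D–A–L–F = 43.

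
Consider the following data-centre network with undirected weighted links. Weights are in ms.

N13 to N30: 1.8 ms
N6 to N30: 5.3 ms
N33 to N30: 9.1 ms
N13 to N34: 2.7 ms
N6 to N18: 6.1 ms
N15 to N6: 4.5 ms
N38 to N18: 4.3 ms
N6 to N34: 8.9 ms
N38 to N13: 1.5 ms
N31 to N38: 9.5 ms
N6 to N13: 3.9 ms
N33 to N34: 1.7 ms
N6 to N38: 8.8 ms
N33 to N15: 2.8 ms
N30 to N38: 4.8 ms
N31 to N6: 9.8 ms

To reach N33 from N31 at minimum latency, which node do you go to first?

Candidate routes:
N31–N38–N13–N34–N33: 9.5+1.5+2.7+1.7 = 15.4
N31–N6–N15–N33: 9.8+4.5+2.8 = 17.1
N31–N6–N13–N34–N33: 9.8+3.9+2.7+1.7 = 18.1
The minimum is 15.4 ms via N31–N38–N13–N34–N33.
So from N31 the first move is to N38.

N38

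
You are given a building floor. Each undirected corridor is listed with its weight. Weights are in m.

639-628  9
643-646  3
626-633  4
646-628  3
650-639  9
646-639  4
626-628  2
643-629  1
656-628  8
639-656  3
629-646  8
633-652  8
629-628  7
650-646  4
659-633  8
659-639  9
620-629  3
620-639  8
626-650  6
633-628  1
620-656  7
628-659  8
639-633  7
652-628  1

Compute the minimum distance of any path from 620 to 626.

12 m

Enumerating some paths:
620–629–643–646–628–633–626: 3+1+3+3+1+4 = 15
620–629–628–633–626: 3+7+1+4 = 15
620–629–646–628–626: 3+8+3+2 = 16
620–629–628–626: 3+7+2 = 12
Cheapest is 620–629–628–626 at 12 m.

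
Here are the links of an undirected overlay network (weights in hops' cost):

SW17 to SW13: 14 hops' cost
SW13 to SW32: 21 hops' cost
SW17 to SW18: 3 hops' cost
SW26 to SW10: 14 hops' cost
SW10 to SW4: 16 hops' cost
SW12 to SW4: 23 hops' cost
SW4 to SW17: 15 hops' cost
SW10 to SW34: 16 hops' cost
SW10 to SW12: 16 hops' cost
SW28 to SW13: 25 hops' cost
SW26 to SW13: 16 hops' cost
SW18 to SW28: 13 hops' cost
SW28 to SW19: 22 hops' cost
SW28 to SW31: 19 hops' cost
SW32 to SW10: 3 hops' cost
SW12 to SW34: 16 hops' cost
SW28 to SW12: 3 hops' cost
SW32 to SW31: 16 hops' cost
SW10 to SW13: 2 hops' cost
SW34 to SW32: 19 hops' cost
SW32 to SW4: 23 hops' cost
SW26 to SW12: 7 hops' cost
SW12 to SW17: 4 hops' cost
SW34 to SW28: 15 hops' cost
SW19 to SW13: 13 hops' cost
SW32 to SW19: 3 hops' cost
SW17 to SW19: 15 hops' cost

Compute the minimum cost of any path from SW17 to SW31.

Compare a few routes:
SW17 → SW12 → SW28 → SW31: 4+3+19 = 26
SW17 → SW19 → SW32 → SW31: 15+3+16 = 34
SW17 → SW13 → SW10 → SW32 → SW31: 14+2+3+16 = 35
SW17 → SW18 → SW28 → SW31: 3+13+19 = 35
Cheapest is SW17 → SW12 → SW28 → SW31 at 26 hops' cost.

26 hops' cost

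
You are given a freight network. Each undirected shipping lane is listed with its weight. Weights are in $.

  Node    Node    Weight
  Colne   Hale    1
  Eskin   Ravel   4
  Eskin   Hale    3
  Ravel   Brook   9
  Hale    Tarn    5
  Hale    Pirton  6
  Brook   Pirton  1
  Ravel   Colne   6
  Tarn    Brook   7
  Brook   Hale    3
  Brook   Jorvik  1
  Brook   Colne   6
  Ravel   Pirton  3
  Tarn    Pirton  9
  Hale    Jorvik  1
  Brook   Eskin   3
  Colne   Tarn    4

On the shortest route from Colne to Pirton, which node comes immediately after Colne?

Enumerating some paths:
Colne–Hale–Jorvik–Brook–Pirton: 1+1+1+1 = 4
Colne–Brook–Pirton: 6+1 = 7
Colne–Hale–Brook–Pirton: 1+3+1 = 5
Cheapest is Colne–Hale–Jorvik–Brook–Pirton at $4.
So from Colne the first move is to Hale.

Hale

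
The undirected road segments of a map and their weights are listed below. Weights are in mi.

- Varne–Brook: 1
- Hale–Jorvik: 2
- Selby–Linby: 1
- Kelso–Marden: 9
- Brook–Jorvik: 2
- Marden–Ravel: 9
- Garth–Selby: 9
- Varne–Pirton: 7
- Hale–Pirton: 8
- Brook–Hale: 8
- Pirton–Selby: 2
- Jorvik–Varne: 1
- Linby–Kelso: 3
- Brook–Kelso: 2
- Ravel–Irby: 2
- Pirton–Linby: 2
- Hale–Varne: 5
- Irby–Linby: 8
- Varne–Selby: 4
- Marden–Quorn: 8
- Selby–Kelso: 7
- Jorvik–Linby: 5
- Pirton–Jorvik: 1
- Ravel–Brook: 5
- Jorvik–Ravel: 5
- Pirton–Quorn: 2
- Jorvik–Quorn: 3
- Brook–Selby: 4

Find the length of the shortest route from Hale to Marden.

13 mi

Running Dijkstra from Hale:
Hale: 0
Jorvik: 2  (via Hale)
Varne: 3  (via Jorvik)
Pirton: 3  (via Jorvik)
Brook: 4  (via Jorvik)
Linby: 5  (via Pirton)
Quorn: 5  (via Jorvik)
Selby: 5  (via Pirton)
Kelso: 6  (via Brook)
Ravel: 7  (via Jorvik)
Irby: 9  (via Ravel)
Marden: 13  (via Quorn)
Shortest route: Hale → Jorvik → Quorn → Marden = 13 mi.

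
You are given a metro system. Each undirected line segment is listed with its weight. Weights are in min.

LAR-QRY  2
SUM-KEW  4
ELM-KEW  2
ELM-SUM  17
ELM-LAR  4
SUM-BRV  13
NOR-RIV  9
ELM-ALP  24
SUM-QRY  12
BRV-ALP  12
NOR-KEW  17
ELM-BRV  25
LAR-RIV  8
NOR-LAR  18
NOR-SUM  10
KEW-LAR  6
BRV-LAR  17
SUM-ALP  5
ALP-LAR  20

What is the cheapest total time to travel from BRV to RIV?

Compare a few routes:
BRV–LAR–RIV: 17+8 = 25
BRV–SUM–KEW–LAR–RIV: 13+4+6+8 = 31
The minimum is 25 min via BRV–LAR–RIV.

25 min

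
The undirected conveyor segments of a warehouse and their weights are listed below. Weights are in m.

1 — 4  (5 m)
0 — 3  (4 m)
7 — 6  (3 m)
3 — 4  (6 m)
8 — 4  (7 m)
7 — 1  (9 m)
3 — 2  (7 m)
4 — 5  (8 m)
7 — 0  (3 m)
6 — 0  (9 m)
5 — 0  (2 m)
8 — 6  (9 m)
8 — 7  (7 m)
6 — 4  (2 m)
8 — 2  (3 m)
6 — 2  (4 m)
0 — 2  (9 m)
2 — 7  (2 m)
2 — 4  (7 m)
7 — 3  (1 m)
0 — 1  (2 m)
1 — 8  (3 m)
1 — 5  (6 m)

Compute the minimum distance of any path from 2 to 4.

6 m

Settle nodes by increasing distance from 2:
2: 0
7: 2  (via 2)
3: 3  (via 7)
8: 3  (via 2)
6: 4  (via 2)
0: 5  (via 7)
1: 6  (via 8)
4: 6  (via 6)
Shortest route: 2 → 6 → 4 = 6 m.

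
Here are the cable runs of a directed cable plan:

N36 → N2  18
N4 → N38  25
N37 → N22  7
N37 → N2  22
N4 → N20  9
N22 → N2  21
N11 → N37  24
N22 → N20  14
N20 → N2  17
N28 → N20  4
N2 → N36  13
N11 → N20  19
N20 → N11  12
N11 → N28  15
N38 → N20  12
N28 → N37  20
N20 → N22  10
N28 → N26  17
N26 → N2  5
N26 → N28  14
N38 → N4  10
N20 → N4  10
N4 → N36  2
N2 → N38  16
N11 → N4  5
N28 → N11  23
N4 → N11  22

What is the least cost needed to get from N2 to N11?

40

Compare a few routes:
N2–N38–N4–N11: 16+10+22 = 48
N2–N38–N4–N20–N11: 16+10+9+12 = 47
N2–N38–N20–N11: 16+12+12 = 40
Cheapest is N2–N38–N20–N11 at 40.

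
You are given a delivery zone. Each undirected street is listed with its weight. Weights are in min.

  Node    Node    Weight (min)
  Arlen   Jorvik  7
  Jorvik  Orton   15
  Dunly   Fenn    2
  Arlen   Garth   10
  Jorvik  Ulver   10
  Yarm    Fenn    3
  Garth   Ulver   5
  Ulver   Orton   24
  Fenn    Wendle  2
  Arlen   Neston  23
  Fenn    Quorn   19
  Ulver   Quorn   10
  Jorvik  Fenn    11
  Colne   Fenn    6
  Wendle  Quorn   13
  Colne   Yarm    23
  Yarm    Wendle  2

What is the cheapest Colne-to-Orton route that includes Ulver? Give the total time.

51 min

Best Colne to Ulver: Colne–Fenn–Jorvik–Ulver costing 27
Shortest Ulver→Orton: Ulver–Orton = 24
Total via Ulver: 27 + 24 = 51 min.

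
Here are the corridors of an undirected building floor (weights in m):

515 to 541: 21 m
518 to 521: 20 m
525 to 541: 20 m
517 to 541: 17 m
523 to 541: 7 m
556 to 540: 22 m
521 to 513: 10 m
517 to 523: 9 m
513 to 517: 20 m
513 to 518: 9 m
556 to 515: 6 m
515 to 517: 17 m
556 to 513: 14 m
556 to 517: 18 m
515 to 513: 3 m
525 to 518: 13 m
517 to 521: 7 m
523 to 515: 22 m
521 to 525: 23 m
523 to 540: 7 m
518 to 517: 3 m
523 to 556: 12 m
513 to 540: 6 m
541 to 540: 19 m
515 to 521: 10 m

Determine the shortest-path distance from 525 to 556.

31 m

Candidate routes:
525 - 518 - 513 - 515 - 556: 13+9+3+6 = 31
525 - 518 - 517 - 523 - 556: 13+3+9+12 = 37
525 - 518 - 517 - 556: 13+3+18 = 34
525 - 518 - 513 - 556: 13+9+14 = 36
Cheapest is 525 - 518 - 513 - 515 - 556 at 31 m.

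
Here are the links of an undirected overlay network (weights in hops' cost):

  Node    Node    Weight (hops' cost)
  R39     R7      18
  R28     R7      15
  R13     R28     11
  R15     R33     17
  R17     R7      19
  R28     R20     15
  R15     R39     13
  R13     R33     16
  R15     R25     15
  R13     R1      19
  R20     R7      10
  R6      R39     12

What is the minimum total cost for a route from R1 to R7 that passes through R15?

Shortest R1→R15: R1–R13–R33–R15 = 52
Shortest R15→R7: R15–R39–R7 = 31
Total via R15: 52 + 31 = 83 hops' cost.

83 hops' cost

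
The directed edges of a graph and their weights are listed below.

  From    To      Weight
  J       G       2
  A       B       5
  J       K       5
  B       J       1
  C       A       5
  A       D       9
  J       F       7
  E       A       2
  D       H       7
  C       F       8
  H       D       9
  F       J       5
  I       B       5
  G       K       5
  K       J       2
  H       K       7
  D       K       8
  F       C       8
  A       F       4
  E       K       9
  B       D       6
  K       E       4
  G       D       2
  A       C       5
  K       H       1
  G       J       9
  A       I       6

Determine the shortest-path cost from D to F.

Running Dijkstra from D:
D: 0
H: 7  (via D)
K: 8  (via D)
J: 10  (via K)
E: 12  (via K)
G: 12  (via J)
A: 14  (via E)
F: 17  (via J)
Shortest route: D–K–J–F = 17.

17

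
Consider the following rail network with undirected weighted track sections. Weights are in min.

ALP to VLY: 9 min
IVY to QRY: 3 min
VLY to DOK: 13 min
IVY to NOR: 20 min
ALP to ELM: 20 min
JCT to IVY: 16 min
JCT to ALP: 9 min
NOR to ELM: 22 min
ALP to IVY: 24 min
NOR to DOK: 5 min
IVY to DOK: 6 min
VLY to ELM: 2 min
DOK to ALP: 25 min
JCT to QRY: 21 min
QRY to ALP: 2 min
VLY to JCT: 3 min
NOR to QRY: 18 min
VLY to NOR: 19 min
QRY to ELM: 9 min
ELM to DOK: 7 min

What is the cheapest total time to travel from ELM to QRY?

Settle nodes by increasing distance from ELM:
ELM: 0
VLY: 2  (via ELM)
JCT: 5  (via VLY)
DOK: 7  (via ELM)
QRY: 9  (via ELM)
Shortest route: ELM–QRY = 9 min.

9 min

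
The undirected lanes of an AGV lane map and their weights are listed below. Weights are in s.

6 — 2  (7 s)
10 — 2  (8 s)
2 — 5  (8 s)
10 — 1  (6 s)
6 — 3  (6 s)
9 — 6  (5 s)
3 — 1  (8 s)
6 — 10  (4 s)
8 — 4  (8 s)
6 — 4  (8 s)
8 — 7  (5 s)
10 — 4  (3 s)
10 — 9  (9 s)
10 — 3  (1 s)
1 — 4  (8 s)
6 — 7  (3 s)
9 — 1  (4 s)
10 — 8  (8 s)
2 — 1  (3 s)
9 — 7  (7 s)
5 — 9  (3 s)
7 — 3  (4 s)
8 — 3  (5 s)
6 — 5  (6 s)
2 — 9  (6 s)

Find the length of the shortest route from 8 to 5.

14 s

Settle nodes by increasing distance from 8:
8: 0
3: 5  (via 8)
7: 5  (via 8)
10: 6  (via 3)
4: 8  (via 8)
6: 8  (via 7)
1: 12  (via 10)
9: 12  (via 7)
2: 14  (via 10)
5: 14  (via 6)
Shortest route: 8 → 7 → 6 → 5 = 14 s.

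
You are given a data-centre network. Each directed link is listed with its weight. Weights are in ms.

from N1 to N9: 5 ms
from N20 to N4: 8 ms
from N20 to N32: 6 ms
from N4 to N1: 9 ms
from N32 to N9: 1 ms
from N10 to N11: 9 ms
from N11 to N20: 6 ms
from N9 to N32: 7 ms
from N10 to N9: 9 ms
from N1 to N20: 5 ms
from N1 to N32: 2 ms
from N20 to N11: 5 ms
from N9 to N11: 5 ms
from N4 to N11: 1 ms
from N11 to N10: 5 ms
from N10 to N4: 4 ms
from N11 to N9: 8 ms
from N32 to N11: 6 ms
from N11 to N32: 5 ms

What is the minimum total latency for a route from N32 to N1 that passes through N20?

29 ms

Shortest N32→N20: N32 → N11 → N20 = 12
Shortest N20→N1: N20 → N4 → N1 = 17
Total via N20: 12 + 17 = 29 ms.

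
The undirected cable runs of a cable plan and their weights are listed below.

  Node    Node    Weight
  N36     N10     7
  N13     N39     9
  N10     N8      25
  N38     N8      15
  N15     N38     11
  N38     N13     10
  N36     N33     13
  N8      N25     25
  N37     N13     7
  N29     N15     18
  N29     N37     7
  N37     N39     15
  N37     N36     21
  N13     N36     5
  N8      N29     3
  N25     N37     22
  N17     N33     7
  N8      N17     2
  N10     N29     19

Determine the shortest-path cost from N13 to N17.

19

Compare a few routes:
N13 - N36 - N33 - N17: 5+13+7 = 25
N13 - N38 - N8 - N17: 10+15+2 = 27
N13 - N37 - N29 - N8 - N17: 7+7+3+2 = 19
Cheapest is N13 - N37 - N29 - N8 - N17 at 19.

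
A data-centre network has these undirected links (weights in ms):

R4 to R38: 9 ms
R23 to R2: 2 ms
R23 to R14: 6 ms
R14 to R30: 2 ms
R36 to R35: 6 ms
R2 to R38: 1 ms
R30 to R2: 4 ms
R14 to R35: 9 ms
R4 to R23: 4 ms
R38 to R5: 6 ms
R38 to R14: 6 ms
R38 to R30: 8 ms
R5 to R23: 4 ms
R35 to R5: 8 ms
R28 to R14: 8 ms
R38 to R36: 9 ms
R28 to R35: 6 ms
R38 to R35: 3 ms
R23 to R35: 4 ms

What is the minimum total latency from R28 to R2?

Candidate routes:
R28 → R14 → R30 → R2: 8+2+4 = 14
R28 → R14 → R38 → R2: 8+6+1 = 15
R28 → R35 → R38 → R2: 6+3+1 = 10
R28 → R35 → R23 → R2: 6+4+2 = 12
The minimum is 10 ms via R28 → R35 → R38 → R2.

10 ms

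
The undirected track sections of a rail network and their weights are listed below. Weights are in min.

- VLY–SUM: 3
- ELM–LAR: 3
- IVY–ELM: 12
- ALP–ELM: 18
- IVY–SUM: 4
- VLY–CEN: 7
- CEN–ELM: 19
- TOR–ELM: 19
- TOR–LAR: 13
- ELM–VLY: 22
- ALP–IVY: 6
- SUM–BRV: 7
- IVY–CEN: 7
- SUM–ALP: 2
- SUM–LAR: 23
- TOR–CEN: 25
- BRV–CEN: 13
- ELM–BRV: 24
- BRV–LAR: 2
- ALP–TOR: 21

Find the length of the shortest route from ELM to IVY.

Shortest distances from ELM:
ELM: 0
LAR: 3  (via ELM)
BRV: 5  (via LAR)
SUM: 12  (via BRV)
IVY: 12  (via ELM)
Shortest route: ELM → IVY = 12 min.

12 min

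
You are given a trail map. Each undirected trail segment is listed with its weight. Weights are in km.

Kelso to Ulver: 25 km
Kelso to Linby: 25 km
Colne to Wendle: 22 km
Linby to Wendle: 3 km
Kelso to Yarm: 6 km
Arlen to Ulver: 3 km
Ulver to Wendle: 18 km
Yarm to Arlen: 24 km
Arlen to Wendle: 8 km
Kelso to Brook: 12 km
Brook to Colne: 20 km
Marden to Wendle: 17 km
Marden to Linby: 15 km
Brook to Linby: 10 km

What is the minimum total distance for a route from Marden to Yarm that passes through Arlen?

49 km

Best Marden to Arlen: Marden–Wendle–Arlen costing 25
Shortest Arlen→Yarm: Arlen–Yarm = 24
Total via Arlen: 25 + 24 = 49 km.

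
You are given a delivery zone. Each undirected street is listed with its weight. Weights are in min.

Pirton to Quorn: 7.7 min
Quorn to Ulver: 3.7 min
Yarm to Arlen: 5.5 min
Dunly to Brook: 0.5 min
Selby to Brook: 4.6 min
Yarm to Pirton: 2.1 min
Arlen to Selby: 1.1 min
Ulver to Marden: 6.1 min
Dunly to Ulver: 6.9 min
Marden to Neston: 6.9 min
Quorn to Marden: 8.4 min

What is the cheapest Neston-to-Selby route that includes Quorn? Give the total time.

Shortest Neston→Quorn: Neston → Marden → Quorn = 15.3
Shortest Quorn→Selby: Quorn → Ulver → Dunly → Brook → Selby = 15.7
Total via Quorn: 15.3 + 15.7 = 31 min.

31 min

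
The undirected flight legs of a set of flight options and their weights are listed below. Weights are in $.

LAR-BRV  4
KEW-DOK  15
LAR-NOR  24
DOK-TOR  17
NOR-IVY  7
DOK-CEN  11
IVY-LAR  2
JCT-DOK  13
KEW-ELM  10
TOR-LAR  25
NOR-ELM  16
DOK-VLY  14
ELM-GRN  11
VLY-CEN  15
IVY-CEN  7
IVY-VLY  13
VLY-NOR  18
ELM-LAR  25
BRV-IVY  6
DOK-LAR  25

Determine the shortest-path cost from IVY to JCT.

$31

Candidate routes:
IVY–VLY–DOK–JCT: 13+14+13 = 40
IVY–LAR–DOK–JCT: 2+25+13 = 40
IVY–CEN–DOK–JCT: 7+11+13 = 31
Cheapest is IVY–CEN–DOK–JCT at $31.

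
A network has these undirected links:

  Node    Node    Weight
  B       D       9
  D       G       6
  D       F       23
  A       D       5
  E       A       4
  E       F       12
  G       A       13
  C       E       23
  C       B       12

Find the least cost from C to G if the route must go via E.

Shortest C→E: C–E = 23
Best E to G: E–A–D–G costing 15
Total via E: 23 + 15 = 38.

38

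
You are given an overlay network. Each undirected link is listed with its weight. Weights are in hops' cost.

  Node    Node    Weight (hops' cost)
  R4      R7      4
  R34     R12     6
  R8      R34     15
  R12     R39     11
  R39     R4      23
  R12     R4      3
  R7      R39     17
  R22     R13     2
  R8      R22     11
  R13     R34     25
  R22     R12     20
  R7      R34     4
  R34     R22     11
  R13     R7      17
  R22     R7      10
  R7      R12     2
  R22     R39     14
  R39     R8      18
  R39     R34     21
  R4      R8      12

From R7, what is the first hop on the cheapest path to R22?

R22

Enumerating some paths:
R7 → R34 → R22: 4+11 = 15
R7 → R22: 10 = 10
Cheapest is R7 → R22 at 10 hops' cost.
So from R7 the first move is to R22.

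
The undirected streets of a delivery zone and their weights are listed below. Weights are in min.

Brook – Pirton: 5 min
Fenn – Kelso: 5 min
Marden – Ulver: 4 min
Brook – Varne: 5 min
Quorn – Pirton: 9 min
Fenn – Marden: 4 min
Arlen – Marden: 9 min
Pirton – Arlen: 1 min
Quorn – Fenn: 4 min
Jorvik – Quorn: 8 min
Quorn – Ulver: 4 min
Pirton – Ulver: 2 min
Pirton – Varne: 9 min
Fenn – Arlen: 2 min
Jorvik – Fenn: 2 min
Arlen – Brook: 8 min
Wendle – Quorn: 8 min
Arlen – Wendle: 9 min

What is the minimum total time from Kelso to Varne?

17 min

Candidate routes:
Kelso → Fenn → Arlen → Pirton → Varne: 5+2+1+9 = 17
Kelso → Fenn → Arlen → Pirton → Brook → Varne: 5+2+1+5+5 = 18
Cheapest is Kelso → Fenn → Arlen → Pirton → Varne at 17 min.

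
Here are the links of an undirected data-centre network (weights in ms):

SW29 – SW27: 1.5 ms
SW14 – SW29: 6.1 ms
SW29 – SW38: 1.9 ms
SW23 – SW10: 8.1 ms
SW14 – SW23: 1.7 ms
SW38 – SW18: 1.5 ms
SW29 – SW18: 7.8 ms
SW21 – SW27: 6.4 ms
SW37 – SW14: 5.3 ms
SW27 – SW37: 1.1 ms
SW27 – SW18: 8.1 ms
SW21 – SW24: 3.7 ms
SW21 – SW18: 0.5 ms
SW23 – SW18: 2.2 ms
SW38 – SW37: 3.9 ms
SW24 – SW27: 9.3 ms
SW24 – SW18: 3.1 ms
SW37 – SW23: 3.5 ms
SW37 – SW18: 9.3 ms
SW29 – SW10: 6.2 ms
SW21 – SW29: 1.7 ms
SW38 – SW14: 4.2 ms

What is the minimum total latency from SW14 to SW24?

7 ms

Running Dijkstra from SW14:
SW14: 0
SW23: 1.7  (via SW14)
SW18: 3.9  (via SW23)
SW38: 4.2  (via SW14)
SW21: 4.4  (via SW18)
SW37: 5.2  (via SW23)
SW29: 6.1  (via SW14)
SW27: 6.3  (via SW37)
SW24: 7  (via SW18)
Shortest route: SW14–SW23–SW18–SW24 = 7 ms.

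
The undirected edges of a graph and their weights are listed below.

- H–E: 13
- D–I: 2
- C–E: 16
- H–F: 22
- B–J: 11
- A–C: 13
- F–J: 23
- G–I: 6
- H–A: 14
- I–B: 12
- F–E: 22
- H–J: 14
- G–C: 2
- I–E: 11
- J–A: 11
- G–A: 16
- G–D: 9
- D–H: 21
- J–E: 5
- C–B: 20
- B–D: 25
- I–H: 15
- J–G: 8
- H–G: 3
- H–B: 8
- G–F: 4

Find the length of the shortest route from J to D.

Candidate routes:
J → E → I → D: 5+11+2 = 18
J → G → I → D: 8+6+2 = 16
J → G → D: 8+9 = 17
J → H → G → I → D: 14+3+6+2 = 25
The minimum is 16 via J → G → I → D.

16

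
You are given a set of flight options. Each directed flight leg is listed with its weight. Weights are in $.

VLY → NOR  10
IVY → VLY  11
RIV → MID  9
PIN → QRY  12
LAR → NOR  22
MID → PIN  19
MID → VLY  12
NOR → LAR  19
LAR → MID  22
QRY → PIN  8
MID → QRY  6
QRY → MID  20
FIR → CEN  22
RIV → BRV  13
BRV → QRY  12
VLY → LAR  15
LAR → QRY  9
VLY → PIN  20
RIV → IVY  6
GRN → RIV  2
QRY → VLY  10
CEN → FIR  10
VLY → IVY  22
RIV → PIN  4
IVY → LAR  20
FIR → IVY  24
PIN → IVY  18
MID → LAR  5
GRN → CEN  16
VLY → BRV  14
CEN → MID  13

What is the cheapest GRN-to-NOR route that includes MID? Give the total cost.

$33

Shortest GRN→MID: GRN → RIV → MID = 11
Shortest MID→NOR: MID → VLY → NOR = 22
Total via MID: 11 + 22 = $33.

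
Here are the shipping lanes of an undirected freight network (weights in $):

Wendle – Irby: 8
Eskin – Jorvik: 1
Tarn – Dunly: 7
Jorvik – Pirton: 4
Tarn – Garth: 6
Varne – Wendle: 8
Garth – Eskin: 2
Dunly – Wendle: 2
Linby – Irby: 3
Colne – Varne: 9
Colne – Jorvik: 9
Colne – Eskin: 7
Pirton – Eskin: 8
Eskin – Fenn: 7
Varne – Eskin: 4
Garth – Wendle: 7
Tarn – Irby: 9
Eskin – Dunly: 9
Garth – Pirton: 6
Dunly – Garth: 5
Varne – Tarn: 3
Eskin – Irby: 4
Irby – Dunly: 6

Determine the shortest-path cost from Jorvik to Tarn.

$8

Candidate routes:
Jorvik–Eskin–Varne–Tarn: 1+4+3 = 8
Jorvik–Eskin–Garth–Tarn: 1+2+6 = 9
The minimum is $8 via Jorvik–Eskin–Varne–Tarn.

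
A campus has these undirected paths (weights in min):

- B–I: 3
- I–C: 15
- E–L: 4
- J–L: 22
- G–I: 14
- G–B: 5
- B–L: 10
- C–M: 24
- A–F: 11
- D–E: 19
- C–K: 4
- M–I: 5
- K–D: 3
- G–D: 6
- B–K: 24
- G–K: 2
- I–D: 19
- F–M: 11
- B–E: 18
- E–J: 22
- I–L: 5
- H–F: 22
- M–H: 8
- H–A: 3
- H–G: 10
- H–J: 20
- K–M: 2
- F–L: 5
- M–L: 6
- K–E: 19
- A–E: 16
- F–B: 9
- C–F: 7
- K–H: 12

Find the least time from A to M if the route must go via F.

22 min

Best A to F: A–F costing 11
Best F to M: F–M costing 11
Total via F: 11 + 11 = 22 min.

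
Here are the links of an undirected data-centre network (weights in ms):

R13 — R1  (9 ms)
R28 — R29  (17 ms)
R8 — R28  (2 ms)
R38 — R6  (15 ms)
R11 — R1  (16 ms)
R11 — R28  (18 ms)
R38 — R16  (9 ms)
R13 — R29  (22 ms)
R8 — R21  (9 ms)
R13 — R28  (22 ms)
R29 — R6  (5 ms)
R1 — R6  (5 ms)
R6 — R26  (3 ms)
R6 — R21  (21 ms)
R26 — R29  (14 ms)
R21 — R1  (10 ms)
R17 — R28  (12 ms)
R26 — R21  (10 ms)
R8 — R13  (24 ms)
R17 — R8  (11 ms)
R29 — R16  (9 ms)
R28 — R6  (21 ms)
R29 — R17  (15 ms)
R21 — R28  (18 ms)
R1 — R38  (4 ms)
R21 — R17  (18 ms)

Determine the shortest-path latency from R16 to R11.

Candidate routes:
R16 - R29 - R6 - R1 - R11: 9+5+5+16 = 35
R16 - R38 - R1 - R11: 9+4+16 = 29
R16 - R38 - R6 - R1 - R11: 9+15+5+16 = 45
R16 - R29 - R28 - R11: 9+17+18 = 44
The minimum is 29 ms via R16 - R38 - R1 - R11.

29 ms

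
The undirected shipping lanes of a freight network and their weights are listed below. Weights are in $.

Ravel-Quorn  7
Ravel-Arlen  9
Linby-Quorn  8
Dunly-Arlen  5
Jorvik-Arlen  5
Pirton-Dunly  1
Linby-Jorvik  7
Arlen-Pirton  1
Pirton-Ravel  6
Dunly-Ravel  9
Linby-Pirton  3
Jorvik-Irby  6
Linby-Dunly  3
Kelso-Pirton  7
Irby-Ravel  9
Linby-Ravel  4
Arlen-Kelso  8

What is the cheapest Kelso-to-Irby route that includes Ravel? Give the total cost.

$22

Shortest Kelso→Ravel: Kelso → Pirton → Ravel = 13
Best Ravel to Irby: Ravel → Irby costing 9
Total via Ravel: 13 + 9 = $22.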